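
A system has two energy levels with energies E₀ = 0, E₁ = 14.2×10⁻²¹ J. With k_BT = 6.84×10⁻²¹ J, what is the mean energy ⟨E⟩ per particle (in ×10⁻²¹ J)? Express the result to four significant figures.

1.583 ×10⁻²¹ J

Eᵢ/kT = 0, 2.07602.
Z = Σ e^(−Eᵢ/kT) = e^(−0) + e^(−2.07602) = 1.00000 + 0.125428 = 1.12543.
⟨E⟩ = Σ Eᵢ e^(−Eᵢ/kT) / Z = (0·1.00000 + 14.2·0.125428) / 1.12543 = 1.583 ×10⁻²¹ J.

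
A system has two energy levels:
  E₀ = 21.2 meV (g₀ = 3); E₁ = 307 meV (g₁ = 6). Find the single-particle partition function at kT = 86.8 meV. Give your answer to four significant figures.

Z = 2.525

Eᵢ/kT = 0.244240, 3.53687.
Z = Σ gᵢe^(−Eᵢ/kT) = 3·e^(−0.244240) + 6·e^(−3.53687) = 2.34990 + 0.174626 = 2.52453.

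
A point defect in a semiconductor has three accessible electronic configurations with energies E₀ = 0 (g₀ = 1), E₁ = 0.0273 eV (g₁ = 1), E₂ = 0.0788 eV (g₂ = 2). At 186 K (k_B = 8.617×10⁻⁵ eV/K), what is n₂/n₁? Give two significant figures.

0.080

k_BT = 8.617×10⁻⁵ × 186 K = 0.01603 eV.
n₂/n₁ = (g₂/g₁) exp[−(E₂−E₁)/kT] = (2/1) × exp(−(0.0515 eV)/(0.01603 eV)) = (2/1) × exp(-3.213) = 0.080.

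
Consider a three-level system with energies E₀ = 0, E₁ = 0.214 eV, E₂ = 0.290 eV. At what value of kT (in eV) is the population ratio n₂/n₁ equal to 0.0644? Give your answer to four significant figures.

0.02771 eV

n₂/n₁ = exp[−(E₂−E₁)/kT] = 0.0644.
⇒ (E₂−E₁)/kT = ln(1/0.0644) = ln(15.5280) = 2.74264.
kT = 0.076 eV / 2.74264 = 0.02771 eV.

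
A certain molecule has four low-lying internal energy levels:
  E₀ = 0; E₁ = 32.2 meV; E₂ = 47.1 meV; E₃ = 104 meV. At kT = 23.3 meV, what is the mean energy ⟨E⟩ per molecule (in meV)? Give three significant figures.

Eᵢ/kT = 0, 1.3820, 2.0215, 4.4635.
Z = Σ e^(−Eᵢ/kT) = e^(−0) + e^(−1.3820) + e^(−2.0215) + e^(−4.4635) = 1.0000 + 0.25108 + 0.13246 + 0.011522 = 1.3951.
⟨E⟩ = Σ Eᵢ e^(−Eᵢ/kT) / Z = (0·1.0000 + 32.2·0.25108 + 47.1·0.13246 + 104·0.011522) / 1.3951 = 11.1 meV.

11.1 meV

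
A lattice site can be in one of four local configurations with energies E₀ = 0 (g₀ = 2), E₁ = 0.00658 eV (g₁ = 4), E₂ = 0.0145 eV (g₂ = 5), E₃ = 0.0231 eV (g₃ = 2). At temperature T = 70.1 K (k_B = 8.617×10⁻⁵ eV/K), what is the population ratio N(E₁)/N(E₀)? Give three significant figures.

0.673

k_BT = 8.617×10⁻⁵ × 70.1 K = 0.0060405 eV.
n₁/n₀ = (g₁/g₀) exp[−(E₁−E₀)/kT] = (4/2) × exp(−(0.00658 eV)/(0.0060405 eV)) = (4/2) × exp(-1.0893) = 0.673.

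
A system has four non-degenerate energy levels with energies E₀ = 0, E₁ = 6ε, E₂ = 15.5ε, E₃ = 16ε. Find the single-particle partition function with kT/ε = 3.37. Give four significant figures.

Z = 1.187

Eᵢ/kT = 0, 1.78042, 4.59941, 4.74777.
Z = Σ e^(−Eᵢ/kT) = e^(−0) + e^(−1.78042) + e^(−4.59941) + e^(−4.74777) = 1.00000 + 0.168567 + 0.0100578 + 0.00867101 = 1.18730.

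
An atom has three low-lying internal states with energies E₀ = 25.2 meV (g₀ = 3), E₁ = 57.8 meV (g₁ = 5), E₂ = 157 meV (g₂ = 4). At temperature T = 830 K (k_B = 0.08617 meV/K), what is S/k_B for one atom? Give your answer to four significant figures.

2.301

k_BT = 0.08617 × 830 K = 71.5211 meV.
Eᵢ/kT = 0.352344, 0.808153, 2.19516.
Z = Σ gᵢe^(−Eᵢ/kT) = 3·e^(−0.352344) + 5·e^(−0.808153) + 4·e^(−2.19516) = 2.10911 + 2.22840 + 0.445363 = 4.78287.
⟨E⟩ = Σ EᵢPᵢ = 52.6615 meV.
S/k_B = ln Z + ⟨E⟩/kT = ln(4.78287) + 52.6615/71.5211 = 1.56504 + 0.736307 = 2.301.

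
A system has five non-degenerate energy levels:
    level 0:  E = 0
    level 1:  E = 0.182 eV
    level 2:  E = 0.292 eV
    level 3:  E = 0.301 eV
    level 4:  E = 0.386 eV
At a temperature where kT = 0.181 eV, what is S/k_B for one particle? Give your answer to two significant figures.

1.3

Eᵢ/kT = 0, 1.006, 1.613, 1.663, 2.133.
Z = Σ e^(−Eᵢ/kT) = e^(−0) + e^(−1.006) + e^(−1.613) + e^(−1.663) + e^(−2.133) = 1.000 + 0.3657 + 0.1993 + 0.1896 + 0.1185 = 1.873.
⟨E⟩ = Σ EᵢPᵢ = 0.1215 eV.
S/k_B = ln Z + ⟨E⟩/kT = ln(1.873) + 0.1215/0.181 = 0.6275 + 0.6713 = 1.3.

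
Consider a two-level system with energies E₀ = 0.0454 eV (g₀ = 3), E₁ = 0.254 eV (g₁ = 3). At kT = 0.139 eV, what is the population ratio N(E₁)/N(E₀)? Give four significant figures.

0.2230

n₁/n₀ = (g₁/g₀) exp[−(E₁−E₀)/kT] = (3/3) × exp(−(0.2086 eV)/(0.139 eV)) = (3/3) × exp(-1.50072) = 0.2230.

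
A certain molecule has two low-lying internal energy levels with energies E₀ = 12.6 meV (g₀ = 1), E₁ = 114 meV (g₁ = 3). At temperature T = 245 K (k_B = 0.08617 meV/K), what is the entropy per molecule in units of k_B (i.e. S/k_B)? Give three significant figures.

k_BT = 0.08617 × 245 K = 21.112 meV.
Eᵢ/kT = 0.59682, 5.3998.
Z = Σ gᵢe^(−Eᵢ/kT) = 1·e^(−0.59682) + 3·e^(−5.3998) = 0.55056 + 0.013552 = 0.56411.
⟨E⟩ = Σ EᵢPᵢ = 15.036 meV.
S/k_B = ln Z + ⟨E⟩/kT = ln(0.56411) + 15.036/21.112 = -0.57251 + 0.71220 = 0.140.

0.140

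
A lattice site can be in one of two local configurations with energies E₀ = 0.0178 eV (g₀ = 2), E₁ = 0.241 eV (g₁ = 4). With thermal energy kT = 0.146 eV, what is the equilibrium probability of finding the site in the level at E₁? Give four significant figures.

0.3025

Eᵢ/kT = 0.121918, 1.65068.
Z = Σ gᵢe^(−Eᵢ/kT) = 2·e^(−0.121918) + 4·e^(−1.65068) = 1.77044 + 0.767677 = 2.53812.
P₁ = g₁ e^(−E₁/kT) / Z = 0.767677/2.53812 = 0.3025.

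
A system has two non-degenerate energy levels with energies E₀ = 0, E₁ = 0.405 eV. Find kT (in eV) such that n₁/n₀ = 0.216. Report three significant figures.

0.264 eV

n₁/n₀ = exp[−(E₁−E₀)/kT] = 0.216.
⇒ (E₁−E₀)/kT = ln(1/0.216) = ln(4.6296) = 1.5325.
kT = 0.405 eV / 1.5325 = 0.264 eV.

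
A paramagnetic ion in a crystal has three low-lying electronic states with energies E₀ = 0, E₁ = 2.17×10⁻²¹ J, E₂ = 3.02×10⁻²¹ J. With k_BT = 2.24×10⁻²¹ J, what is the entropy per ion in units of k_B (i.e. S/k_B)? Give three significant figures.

Eᵢ/kT = 0, 0.96875, 1.3482.
Z = Σ e^(−Eᵢ/kT) = e^(−0) + e^(−0.96875) + e^(−1.3482) = 1.0000 + 0.37956 + 0.25971 = 1.6393.
⟨E⟩ = Σ EᵢPᵢ = 0.98089 ×10⁻²¹ J.
S/k_B = ln Z + ⟨E⟩/kT = ln(1.6393) + 0.98089/2.24 = 0.49427 + 0.43790 = 0.932.

0.932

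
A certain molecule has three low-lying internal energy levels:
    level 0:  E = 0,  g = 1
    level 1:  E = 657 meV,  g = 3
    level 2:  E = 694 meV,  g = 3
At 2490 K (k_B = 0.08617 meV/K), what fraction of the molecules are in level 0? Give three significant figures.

0.795

k_BT = 0.08617 × 2490 K = 214.56 meV.
Eᵢ/kT = 0, 3.0621, 3.2345.
Z = Σ gᵢe^(−Eᵢ/kT) = 1·e^(−0) + 3·e^(−3.0621) + 3·e^(−3.2345) = 1.0000 + 0.14037 + 0.11814 = 1.2585.
P₀ = g₀ e^(−E₀/kT) / Z = 1.0000/1.2585 = 0.795.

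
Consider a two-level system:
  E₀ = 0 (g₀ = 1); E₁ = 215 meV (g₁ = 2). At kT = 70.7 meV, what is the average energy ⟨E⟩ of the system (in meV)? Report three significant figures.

18.8 meV

Eᵢ/kT = 0, 3.0410.
Z = Σ gᵢe^(−Eᵢ/kT) = 1·e^(−0) + 2·e^(−3.0410) = 1.0000 + 0.095574 = 1.0956.
⟨E⟩ = Σ Eᵢ gᵢe^(−Eᵢ/kT) / Z = (0·1.0000 + 215·0.095574) / 1.0956 = 18.8 meV.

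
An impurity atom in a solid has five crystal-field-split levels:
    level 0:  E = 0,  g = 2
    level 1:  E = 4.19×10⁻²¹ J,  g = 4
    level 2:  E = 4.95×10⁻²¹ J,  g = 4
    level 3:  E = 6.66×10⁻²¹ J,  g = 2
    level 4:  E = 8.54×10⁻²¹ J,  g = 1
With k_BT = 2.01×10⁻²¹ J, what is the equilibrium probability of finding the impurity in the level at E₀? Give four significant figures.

0.6837

Eᵢ/kT = 0, 2.08458, 2.46269, 3.31343, 4.24876.
Z = Σ gᵢe^(−Eᵢ/kT) = 2·e^(−0) + 4·e^(−2.08458) + 4·e^(−2.46269) + 2·e^(−3.31343) + 1·e^(−4.24876) = 2.00000 + 0.497437 + 0.340822 + 0.0727823 + 0.0142819 = 2.92532.
P₀ = g₀ e^(−E₀/kT) / Z = 2.00000/2.92532 = 0.6837.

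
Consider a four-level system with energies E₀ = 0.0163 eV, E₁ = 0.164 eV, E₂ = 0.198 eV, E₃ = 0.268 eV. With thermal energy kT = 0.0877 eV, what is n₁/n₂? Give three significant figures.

n₁/n₂ = exp[−(E₁−E₂)/kT] = exp(−(-0.034 eV)/(0.0877 eV)) = exp(0.38769) = 1.47.

1.47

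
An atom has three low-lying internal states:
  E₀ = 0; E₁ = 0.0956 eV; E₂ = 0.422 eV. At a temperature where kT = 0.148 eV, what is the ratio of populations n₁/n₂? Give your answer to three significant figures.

9.07

n₁/n₂ = exp[−(E₁−E₂)/kT] = exp(−(-0.3264 eV)/(0.148 eV)) = exp(2.2054) = 9.07.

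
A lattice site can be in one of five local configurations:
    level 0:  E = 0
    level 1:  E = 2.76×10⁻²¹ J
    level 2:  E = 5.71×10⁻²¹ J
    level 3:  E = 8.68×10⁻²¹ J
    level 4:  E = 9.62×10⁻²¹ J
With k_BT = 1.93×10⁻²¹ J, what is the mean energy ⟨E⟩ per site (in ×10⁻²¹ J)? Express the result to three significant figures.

Eᵢ/kT = 0, 1.4301, 2.9585, 4.4974, 4.9845.
Z = Σ e^(−Eᵢ/kT) = e^(−0) + e^(−1.4301) + e^(−2.9585) + e^(−4.4974) + e^(−4.9845) = 1.0000 + 0.23928 + 0.051897 + 0.011138 + 0.0068432 = 1.3092.
⟨E⟩ = Σ Eᵢ e^(−Eᵢ/kT) / Z = (0·1.0000 + 2.76·0.23928 + 5.71·0.051897 + 8.68·0.011138 + 9.62·0.0068432) / 1.3092 = 0.855 ×10⁻²¹ J.

0.855 ×10⁻²¹ J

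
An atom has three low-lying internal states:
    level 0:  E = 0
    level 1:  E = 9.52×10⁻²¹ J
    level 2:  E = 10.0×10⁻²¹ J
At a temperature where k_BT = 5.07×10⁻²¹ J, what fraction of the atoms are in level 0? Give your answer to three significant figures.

0.774

Eᵢ/kT = 0, 1.8777, 1.9724.
Z = Σ e^(−Eᵢ/kT) = e^(−0) + e^(−1.8777) + e^(−1.9724) = 1.0000 + 0.15294 + 0.13912 = 1.2921.
P₀ = e^(−E₀/kT) / Z = 1.0000/1.2921 = 0.774.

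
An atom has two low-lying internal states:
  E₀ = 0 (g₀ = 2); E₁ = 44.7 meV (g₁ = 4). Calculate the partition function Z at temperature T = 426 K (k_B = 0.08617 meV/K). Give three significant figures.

k_BT = 0.08617 × 426 K = 36.708 meV.
Eᵢ/kT = 0, 1.2177.
Z = Σ gᵢe^(−Eᵢ/kT) = 2·e^(−0) + 4·e^(−1.2177) = 2.0000 + 1.1836 = 3.1836.

Z = 3.18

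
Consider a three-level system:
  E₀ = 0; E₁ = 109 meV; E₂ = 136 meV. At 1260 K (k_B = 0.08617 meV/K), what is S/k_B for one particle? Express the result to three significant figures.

0.941

k_BT = 0.08617 × 1260 K = 108.57 meV.
Eᵢ/kT = 0, 1.0040, 1.2526.
Z = Σ e^(−Eᵢ/kT) = e^(−0) + e^(−1.0040) + e^(−1.2526) = 1.0000 + 0.36641 + 0.28576 = 1.6522.
⟨E⟩ = Σ EᵢPᵢ = 47.695 meV.
S/k_B = ln Z + ⟨E⟩/kT = ln(1.6522) + 47.695/108.57 = 0.50211 + 0.43930 = 0.941.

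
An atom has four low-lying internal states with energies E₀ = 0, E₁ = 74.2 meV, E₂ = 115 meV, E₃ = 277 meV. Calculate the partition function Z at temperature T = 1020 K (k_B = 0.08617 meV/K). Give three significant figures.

Z = 1.74

k_BT = 0.08617 × 1020 K = 87.893 meV.
Eᵢ/kT = 0, 0.84421, 1.3084, 3.1516.
Z = Σ e^(−Eᵢ/kT) = e^(−0) + e^(−0.84421) + e^(−1.3084) + e^(−3.1516) = 1.0000 + 0.42990 + 0.27025 + 0.042784 = 1.7429.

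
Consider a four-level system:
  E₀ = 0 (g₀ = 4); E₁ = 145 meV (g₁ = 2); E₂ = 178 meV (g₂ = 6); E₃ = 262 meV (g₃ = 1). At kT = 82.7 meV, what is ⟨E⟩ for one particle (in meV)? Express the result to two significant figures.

Eᵢ/kT = 0, 1.753, 2.152, 3.168.
Z = Σ gᵢe^(−Eᵢ/kT) = 4·e^(−0) + 2·e^(−1.753) + 6·e^(−2.152) + 1·e^(−3.168) = 4.000 + 0.3465 + 0.6975 + 0.04209 = 5.086.
⟨E⟩ = Σ Eᵢ gᵢe^(−Eᵢ/kT) / Z = (0·4.000 + 145·0.3465 + 178·0.6975 + 262·0.04209) / 5.086 = 36 meV.

36 meV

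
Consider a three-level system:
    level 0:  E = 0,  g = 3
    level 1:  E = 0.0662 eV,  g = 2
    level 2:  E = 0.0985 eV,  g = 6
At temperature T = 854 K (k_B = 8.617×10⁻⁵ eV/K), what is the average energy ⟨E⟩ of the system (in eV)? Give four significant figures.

k_BT = 8.617×10⁻⁵ × 854 K = 0.0735892 eV.
Eᵢ/kT = 0, 0.899589, 1.33851.
Z = Σ gᵢe^(−Eᵢ/kT) = 3·e^(−0) + 2·e^(−0.899589) + 6·e^(−1.33851) = 3.00000 + 0.813474 + 1.57342 = 5.38689.
⟨E⟩ = Σ Eᵢ gᵢe^(−Eᵢ/kT) / Z = (0·3.00000 + 0.0662·0.813474 + 0.0985·1.57342) / 5.38689 = 0.03877 eV.

0.03877 eV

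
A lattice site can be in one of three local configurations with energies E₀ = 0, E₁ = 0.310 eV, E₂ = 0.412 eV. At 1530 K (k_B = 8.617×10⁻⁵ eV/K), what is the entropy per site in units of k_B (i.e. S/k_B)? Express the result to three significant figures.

0.447

k_BT = 8.617×10⁻⁵ × 1530 K = 0.13184 eV.
Eᵢ/kT = 0, 2.3513, 3.1250.
Z = Σ e^(−Eᵢ/kT) = e^(−0) + e^(−2.3513) + e^(−3.1250) = 1.0000 + 0.095245 + 0.043937 = 1.1392.
⟨E⟩ = Σ EᵢPᵢ = 0.041808 eV.
S/k_B = ln Z + ⟨E⟩/kT = ln(1.1392) + 0.041808/0.13184 = 0.13033 + 0.31711 = 0.447.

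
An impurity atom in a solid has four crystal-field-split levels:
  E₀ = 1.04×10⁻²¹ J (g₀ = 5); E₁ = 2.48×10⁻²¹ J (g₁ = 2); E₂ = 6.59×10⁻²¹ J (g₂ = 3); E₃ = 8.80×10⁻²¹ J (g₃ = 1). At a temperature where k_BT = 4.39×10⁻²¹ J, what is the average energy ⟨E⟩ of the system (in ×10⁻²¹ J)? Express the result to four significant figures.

Eᵢ/kT = 0.236902, 0.564920, 1.50114, 2.00456.
Z = Σ gᵢe^(−Eᵢ/kT) = 5·e^(−0.236902) + 2·e^(−0.564920) + 3·e^(−1.50114) + 1·e^(−2.00456) = 3.94534 + 1.13681 + 0.668628 + 0.134720 = 5.88550.
⟨E⟩ = Σ Eᵢ gᵢe^(−Eᵢ/kT) / Z = (1.04·3.94534 + 2.48·1.13681 + 6.59·0.668628 + 8.80·0.134720) / 5.88550 = 2.126 ×10⁻²¹ J.

2.126 ×10⁻²¹ J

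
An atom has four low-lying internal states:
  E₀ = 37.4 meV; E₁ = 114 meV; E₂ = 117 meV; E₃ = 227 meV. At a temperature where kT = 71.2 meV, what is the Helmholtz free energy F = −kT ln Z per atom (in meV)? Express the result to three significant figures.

-1.94 meV

Eᵢ/kT = 0.52528, 1.6011, 1.6433, 3.1882.
Z = Σ e^(−Eᵢ/kT) = e^(−0.52528) + e^(−1.6011) + e^(−1.6433) + e^(−3.1882) = 0.59139 + 0.20167 + 0.19334 + 0.041246 = 1.0276.
F = −kT ln Z = −71.2 × ln(1.0276) = −71.2 × 0.027226 = -1.94 meV.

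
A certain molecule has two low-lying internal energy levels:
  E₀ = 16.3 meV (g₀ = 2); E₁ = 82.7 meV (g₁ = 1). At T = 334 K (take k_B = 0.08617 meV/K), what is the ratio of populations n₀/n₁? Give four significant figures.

20.09

k_BT = 0.08617 × 334 K = 28.7808 meV.
n₀/n₁ = (g₀/g₁) exp[−(E₀−E₁)/kT] = (2/1) × exp(−(-66.4 meV)/(28.7808 meV)) = (2/1) × exp(2.30709) = 20.09.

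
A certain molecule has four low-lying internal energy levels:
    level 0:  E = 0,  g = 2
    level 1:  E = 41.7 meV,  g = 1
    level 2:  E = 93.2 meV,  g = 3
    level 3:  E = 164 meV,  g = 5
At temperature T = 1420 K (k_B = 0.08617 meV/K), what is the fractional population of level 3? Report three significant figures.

k_BT = 0.08617 × 1420 K = 122.36 meV.
Eᵢ/kT = 0, 0.34080, 0.76169, 1.3403.
Z = Σ gᵢe^(−Eᵢ/kT) = 2·e^(−0) + 1·e^(−0.34080) + 3·e^(−0.76169) + 5·e^(−1.3403) = 2.0000 + 0.71120 + 1.4006 + 1.3088 = 5.4206.
P₃ = g₃ e^(−E₃/kT) / Z = 1.3088/5.4206 = 0.241.

0.241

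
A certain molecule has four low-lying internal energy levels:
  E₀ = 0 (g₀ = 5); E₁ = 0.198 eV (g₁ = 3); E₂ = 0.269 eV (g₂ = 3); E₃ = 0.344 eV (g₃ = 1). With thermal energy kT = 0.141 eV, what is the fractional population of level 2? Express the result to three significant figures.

0.0710

Eᵢ/kT = 0, 1.4043, 1.9078, 2.4397.
Z = Σ gᵢe^(−Eᵢ/kT) = 5·e^(−0) + 3·e^(−1.4043) + 3·e^(−1.9078) + 1·e^(−2.4397) = 5.0000 + 0.73662 + 0.44522 + 0.087187 = 6.2690.
P₂ = g₂ e^(−E₂/kT) / Z = 0.44522/6.2690 = 0.0710.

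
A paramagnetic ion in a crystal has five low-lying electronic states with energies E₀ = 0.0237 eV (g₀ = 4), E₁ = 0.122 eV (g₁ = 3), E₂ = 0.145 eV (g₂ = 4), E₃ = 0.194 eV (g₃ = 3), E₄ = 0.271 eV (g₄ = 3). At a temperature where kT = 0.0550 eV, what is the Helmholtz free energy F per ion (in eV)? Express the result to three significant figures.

-0.0660 eV

Eᵢ/kT = 0.43091, 2.2182, 2.6364, 3.5273, 4.9273.
Z = Σ gᵢe^(−Eᵢ/kT) = 4·e^(−0.43091) + 3·e^(−2.2182) + 4·e^(−2.6364) + 3·e^(−3.5273) + 3·e^(−4.9273) = 2.5997 + 0.32641 + 0.28647 + 0.088152 + 0.021738 = 3.3225.
F = −kT ln Z = −0.0550 × ln(3.3225) = −0.0550 × 1.2007 = -0.0660 eV.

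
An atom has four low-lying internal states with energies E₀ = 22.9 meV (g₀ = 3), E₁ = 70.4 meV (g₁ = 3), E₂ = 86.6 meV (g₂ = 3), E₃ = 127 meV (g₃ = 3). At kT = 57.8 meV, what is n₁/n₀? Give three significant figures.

n₁/n₀ = (g₁/g₀) exp[−(E₁−E₀)/kT] = (3/3) × exp(−(47.5 meV)/(57.8 meV)) = (3/3) × exp(-0.82180) = 0.440.

0.440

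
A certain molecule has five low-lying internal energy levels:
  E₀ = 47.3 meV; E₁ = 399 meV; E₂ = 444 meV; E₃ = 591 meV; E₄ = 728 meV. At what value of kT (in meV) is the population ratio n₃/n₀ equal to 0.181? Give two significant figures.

n₃/n₀ = exp[−(E₃−E₀)/kT] = 0.181.
⇒ (E₃−E₀)/kT = ln(1/0.181) = ln(5.525) = 1.709.
kT = 543.7 meV / 1.709 = 320 meV.

320 meV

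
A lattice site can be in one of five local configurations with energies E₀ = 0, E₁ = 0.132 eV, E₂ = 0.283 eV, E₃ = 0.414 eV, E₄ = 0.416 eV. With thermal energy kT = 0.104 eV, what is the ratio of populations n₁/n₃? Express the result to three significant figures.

15.1

n₁/n₃ = exp[−(E₁−E₃)/kT] = exp(−(-0.282 eV)/(0.104 eV)) = exp(2.7115) = 15.1.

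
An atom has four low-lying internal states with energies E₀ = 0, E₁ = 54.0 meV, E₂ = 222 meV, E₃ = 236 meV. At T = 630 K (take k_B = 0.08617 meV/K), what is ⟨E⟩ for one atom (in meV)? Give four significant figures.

k_BT = 0.08617 × 630 K = 54.2871 meV.
Eᵢ/kT = 0, 0.994711, 4.08937, 4.34726.
Z = Σ e^(−Eᵢ/kT) = e^(−0) + e^(−0.994711) + e^(−4.08937) + e^(−4.34726) = 1.00000 + 0.369830 + 0.0167498 + 0.0129422 = 1.39952.
⟨E⟩ = Σ Eᵢ e^(−Eᵢ/kT) / Z = (0·1.00000 + 54.0·0.369830 + 222·0.0167498 + 236·0.0129422) / 1.39952 = 19.11 meV.

19.11 meV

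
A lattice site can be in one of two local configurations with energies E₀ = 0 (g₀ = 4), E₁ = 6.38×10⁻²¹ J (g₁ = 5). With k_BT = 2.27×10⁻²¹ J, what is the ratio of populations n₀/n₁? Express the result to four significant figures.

13.30

n₀/n₁ = (g₀/g₁) exp[−(E₀−E₁)/kT] = (4/5) × exp(−(-6.38 ×10⁻²¹ J)/(2.27 ×10⁻²¹ J)) = (4/5) × exp(2.81057) = 13.30.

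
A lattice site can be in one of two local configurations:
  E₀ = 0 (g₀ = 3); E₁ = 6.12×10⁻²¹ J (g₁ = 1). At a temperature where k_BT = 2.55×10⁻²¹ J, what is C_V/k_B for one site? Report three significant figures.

0.164

Eᵢ/kT = 0, 2.4000.
Z = Σ gᵢe^(−Eᵢ/kT) = 3·e^(−0) + 1·e^(−2.4000) = 3.0000 + 0.090718 = 3.0907.
⟨E⟩ = 0.17963, ⟨E²⟩ = 1.0994.
C_V/k_B = (⟨E²⟩ − ⟨E⟩²)/(kT)² = (1.0994 − 0.032267)/6.5025 = 0.164.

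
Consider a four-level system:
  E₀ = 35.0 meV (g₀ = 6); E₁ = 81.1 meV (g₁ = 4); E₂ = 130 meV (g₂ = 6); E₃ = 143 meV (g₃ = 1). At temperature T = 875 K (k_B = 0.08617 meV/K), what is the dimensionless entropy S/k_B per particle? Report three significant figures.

2.69

k_BT = 0.08617 × 875 K = 75.399 meV.
Eᵢ/kT = 0.46420, 1.0756, 1.7242, 1.8966.
Z = Σ gᵢe^(−Eᵢ/kT) = 6·e^(−0.46420) + 4·e^(−1.0756) + 6·e^(−1.7242) + 1·e^(−1.8966) = 3.7718 + 1.3644 + 1.0699 + 0.15008 = 6.3562.
⟨E⟩ = Σ EᵢPᵢ = 63.436 meV.
S/k_B = ln Z + ⟨E⟩/kT = ln(6.3562) + 63.436/75.399 = 1.8494 + 0.84134 = 2.69.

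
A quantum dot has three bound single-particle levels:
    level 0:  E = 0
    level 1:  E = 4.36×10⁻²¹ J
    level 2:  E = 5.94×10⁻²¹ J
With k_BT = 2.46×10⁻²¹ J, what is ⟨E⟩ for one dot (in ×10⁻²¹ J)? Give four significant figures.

1.010 ×10⁻²¹ J

Eᵢ/kT = 0, 1.77236, 2.41463.
Z = Σ e^(−Eᵢ/kT) = e^(−0) + e^(−1.77236) + e^(−2.41463) = 1.00000 + 0.169931 + 0.0894004 = 1.25933.
⟨E⟩ = Σ Eᵢ e^(−Eᵢ/kT) / Z = (0·1.00000 + 4.36·0.169931 + 5.94·0.0894004) / 1.25933 = 1.010 ×10⁻²¹ J.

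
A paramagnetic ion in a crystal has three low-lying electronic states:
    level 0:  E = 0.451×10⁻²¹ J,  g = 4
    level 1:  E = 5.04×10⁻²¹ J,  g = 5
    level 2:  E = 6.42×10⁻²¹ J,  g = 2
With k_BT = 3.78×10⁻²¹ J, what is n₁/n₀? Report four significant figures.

0.3713

n₁/n₀ = (g₁/g₀) exp[−(E₁−E₀)/kT] = (5/4) × exp(−(4.589 ×10⁻²¹ J)/(3.78 ×10⁻²¹ J)) = (5/4) × exp(-1.21402) = 0.3713.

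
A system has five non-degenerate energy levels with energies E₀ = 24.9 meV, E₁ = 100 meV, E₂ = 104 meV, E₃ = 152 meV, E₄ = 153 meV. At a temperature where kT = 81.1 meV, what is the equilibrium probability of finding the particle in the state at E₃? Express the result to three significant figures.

0.0954

Eᵢ/kT = 0.30703, 1.2330, 1.2824, 1.8742, 1.8866.
Z = Σ e^(−Eᵢ/kT) = e^(−0.30703) + e^(−1.2330) + e^(−1.2824) + e^(−1.8742) + e^(−1.8866) = 0.73563 + 0.29142 + 0.27737 + 0.15348 + 0.15159 = 1.6095.
P₃ = e^(−E₃/kT) / Z = 0.15348/1.6095 = 0.0954.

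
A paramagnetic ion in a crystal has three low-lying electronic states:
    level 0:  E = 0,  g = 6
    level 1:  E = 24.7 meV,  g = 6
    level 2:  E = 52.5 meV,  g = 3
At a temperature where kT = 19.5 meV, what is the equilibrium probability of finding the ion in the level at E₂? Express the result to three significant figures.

Eᵢ/kT = 0, 1.2667, 2.6923.
Z = Σ gᵢe^(−Eᵢ/kT) = 6·e^(−0) + 6·e^(−1.2667) + 3·e^(−2.6923) = 6.0000 + 1.6906 + 0.20317 = 7.8938.
P₂ = g₂ e^(−E₂/kT) / Z = 0.20317/7.8938 = 0.0257.

0.0257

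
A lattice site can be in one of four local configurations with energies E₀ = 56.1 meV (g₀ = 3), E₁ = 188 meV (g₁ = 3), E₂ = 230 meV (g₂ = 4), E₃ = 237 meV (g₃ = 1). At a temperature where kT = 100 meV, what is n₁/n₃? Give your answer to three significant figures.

n₁/n₃ = (g₁/g₃) exp[−(E₁−E₃)/kT] = (3/1) × exp(−(-49 meV)/(100 meV)) = (3/1) × exp(0.49000) = 4.90.

4.90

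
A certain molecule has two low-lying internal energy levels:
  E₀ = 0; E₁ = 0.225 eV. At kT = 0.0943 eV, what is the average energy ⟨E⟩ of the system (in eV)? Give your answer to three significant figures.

Eᵢ/kT = 0, 2.3860.
Z = Σ e^(−Eᵢ/kT) = e^(−0) + e^(−2.3860) = 1.0000 + 0.091997 = 1.0920.
⟨E⟩ = Σ Eᵢ e^(−Eᵢ/kT) / Z = (0·1.0000 + 0.225·0.091997) / 1.0920 = 0.0190 eV.

0.0190 eV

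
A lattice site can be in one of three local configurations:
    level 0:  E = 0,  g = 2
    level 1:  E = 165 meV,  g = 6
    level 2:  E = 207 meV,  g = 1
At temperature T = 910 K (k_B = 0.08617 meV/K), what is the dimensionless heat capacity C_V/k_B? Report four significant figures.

0.9531

k_BT = 0.08617 × 910 K = 78.4147 meV.
Eᵢ/kT = 0, 2.10420, 2.63981.
Z = Σ gᵢe^(−Eᵢ/kT) = 2·e^(−0) + 6·e^(−2.10420) + 1·e^(−2.63981) = 2.00000 + 0.731659 + 0.0713748 = 2.80303.
⟨E⟩ = 48.3399 meV, ⟨E²⟩ = 8197.47 meV².
C_V/k_B = (⟨E²⟩ − ⟨E⟩²)/(kT)² = (8197.47 − 2336.75)/6148.87 = 0.9531.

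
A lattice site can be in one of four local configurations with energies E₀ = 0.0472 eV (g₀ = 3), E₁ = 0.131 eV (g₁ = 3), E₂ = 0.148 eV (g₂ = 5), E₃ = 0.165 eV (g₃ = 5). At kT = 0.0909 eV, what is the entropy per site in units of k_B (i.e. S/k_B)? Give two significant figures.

Eᵢ/kT = 0.5193, 1.441, 1.628, 1.815.
Z = Σ gᵢe^(−Eᵢ/kT) = 3·e^(−0.5193) + 3·e^(−1.441) + 5·e^(−1.628) + 5·e^(−1.815) = 1.785 + 0.7101 + 0.9816 + 0.8142 = 4.291.
⟨E⟩ = Σ EᵢPᵢ = 0.1065 eV.
S/k_B = ln Z + ⟨E⟩/kT = ln(4.291) + 0.1065/0.0909 = 1.457 + 1.172 = 2.6.

2.6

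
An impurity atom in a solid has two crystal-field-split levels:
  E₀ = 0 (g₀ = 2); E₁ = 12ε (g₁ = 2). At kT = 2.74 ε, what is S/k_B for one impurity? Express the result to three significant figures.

0.760

Eᵢ/kT = 0, 4.3796.
Z = Σ gᵢe^(−Eᵢ/kT) = 2·e^(−0) + 2·e^(−4.3796) = 2.0000 + 0.025061 = 2.0251.
⟨E⟩ = Σ EᵢPᵢ = 0.14850 ε.
S/k_B = ln Z + ⟨E⟩/kT = ln(2.0251) + 0.14850/2.74 = 0.70562 + 0.054197 = 0.760.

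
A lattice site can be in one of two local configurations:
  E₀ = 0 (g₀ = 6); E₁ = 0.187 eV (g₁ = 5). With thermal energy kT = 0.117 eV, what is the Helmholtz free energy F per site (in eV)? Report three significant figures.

Eᵢ/kT = 0, 1.5983.
Z = Σ gᵢe^(−Eᵢ/kT) = 6·e^(−0) + 5·e^(−1.5983) = 6.0000 + 1.0112 = 7.0112.
F = −kT ln Z = −0.117 × ln(7.0112) = −0.117 × 1.9475 = -0.228 eV.

-0.228 eV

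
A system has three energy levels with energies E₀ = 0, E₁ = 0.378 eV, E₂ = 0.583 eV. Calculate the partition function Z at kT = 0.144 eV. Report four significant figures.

Eᵢ/kT = 0, 2.62500, 4.04861.
Z = Σ e^(−Eᵢ/kT) = e^(−0) + e^(−2.62500) + e^(−4.04861) = 1.00000 + 0.0724398 + 0.0174466 = 1.08989.

Z = 1.090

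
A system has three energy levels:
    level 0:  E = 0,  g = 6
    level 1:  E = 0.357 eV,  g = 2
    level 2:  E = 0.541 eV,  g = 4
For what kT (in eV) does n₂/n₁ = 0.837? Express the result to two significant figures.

n₂/n₁ = (g₂/g₁) exp[−(E₂−E₁)/kT] = 0.837.
⇒ (E₂−E₁)/kT = ln((4/2)/0.837) = ln(2.389) = 0.8709.
kT = 0.184 eV / 0.8709 = 0.21 eV.

0.21 eV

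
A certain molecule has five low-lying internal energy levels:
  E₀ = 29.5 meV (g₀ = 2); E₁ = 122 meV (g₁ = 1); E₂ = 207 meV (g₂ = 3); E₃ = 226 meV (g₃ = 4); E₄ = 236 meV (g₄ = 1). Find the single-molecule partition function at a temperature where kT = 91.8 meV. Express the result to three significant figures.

Z = 2.45

Eᵢ/kT = 0.32135, 1.3290, 2.2549, 2.4619, 2.5708.
Z = Σ gᵢe^(−Eᵢ/kT) = 2·e^(−0.32135) + 1·e^(−1.3290) + 3·e^(−2.2549) + 4·e^(−2.4619) + 1·e^(−2.5708) = 1.4503 + 0.26474 + 0.31465 + 0.34109 + 0.076474 = 2.4473.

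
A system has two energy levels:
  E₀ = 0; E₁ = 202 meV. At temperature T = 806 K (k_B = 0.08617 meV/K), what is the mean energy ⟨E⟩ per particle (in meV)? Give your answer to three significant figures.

10.5 meV

k_BT = 0.08617 × 806 K = 69.453 meV.
Eᵢ/kT = 0, 2.9084.
Z = Σ e^(−Eᵢ/kT) = e^(−0) + e^(−2.9084) = 1.0000 + 0.054563 = 1.0546.
⟨E⟩ = Σ Eᵢ e^(−Eᵢ/kT) / Z = (0·1.0000 + 202·0.054563) / 1.0546 = 10.5 meV.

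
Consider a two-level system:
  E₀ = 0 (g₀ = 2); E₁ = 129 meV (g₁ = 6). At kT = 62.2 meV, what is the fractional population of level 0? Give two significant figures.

0.73

Eᵢ/kT = 0, 2.074.
Z = Σ gᵢe^(−Eᵢ/kT) = 2·e^(−0) + 6·e^(−2.074) = 2.000 + 0.7541 = 2.754.
P₀ = g₀ e^(−E₀/kT) / Z = 2.000/2.754 = 0.73.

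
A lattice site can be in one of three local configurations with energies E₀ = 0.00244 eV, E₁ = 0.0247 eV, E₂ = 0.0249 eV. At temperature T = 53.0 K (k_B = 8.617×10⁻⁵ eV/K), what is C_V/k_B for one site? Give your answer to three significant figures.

0.348

k_BT = 8.617×10⁻⁵ × 53.0 K = 0.0045670 eV.
Eᵢ/kT = 0.53427, 5.4084, 5.4522.
Z = Σ e^(−Eᵢ/kT) = e^(−0.53427) + e^(−5.4084) + e^(−5.4522) = 0.58610 + 0.0044788 + 0.0042869 = 0.59487.
⟨E⟩ = 0.0027694 eV, ⟨E²⟩ = 0.000014927 eV².
C_V/k_B = (⟨E²⟩ − ⟨E⟩²)/(kT)² = (0.000014927 − 0.0000076696)/0.000020857 = 0.348.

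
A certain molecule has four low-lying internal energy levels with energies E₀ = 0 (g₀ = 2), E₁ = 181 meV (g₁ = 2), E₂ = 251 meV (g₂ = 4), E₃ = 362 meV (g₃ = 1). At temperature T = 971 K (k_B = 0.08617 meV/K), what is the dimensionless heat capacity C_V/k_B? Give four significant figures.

1.053

k_BT = 0.08617 × 971 K = 83.6711 meV.
Eᵢ/kT = 0, 2.16323, 2.99984, 4.32646.
Z = Σ gᵢe^(−Eᵢ/kT) = 2·e^(−0) + 2·e^(−2.16323) + 4·e^(−2.99984) + 1·e^(−4.32646) = 2.00000 + 0.229906 + 0.199180 + 0.0132142 = 2.44230.
⟨E⟩ = 39.4672 meV, ⟨E²⟩ = 8930.98 meV².
C_V/k_B = (⟨E²⟩ − ⟨E⟩²)/(kT)² = (8930.98 − 1557.66)/7000.85 = 1.053.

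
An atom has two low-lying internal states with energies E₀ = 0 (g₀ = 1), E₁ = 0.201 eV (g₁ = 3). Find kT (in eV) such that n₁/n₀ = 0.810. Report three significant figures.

0.154 eV

n₁/n₀ = (g₁/g₀) exp[−(E₁−E₀)/kT] = 0.810.
⇒ (E₁−E₀)/kT = ln((3/1)/0.810) = ln(3.7037) = 1.3093.
kT = 0.201 eV / 1.3093 = 0.154 eV.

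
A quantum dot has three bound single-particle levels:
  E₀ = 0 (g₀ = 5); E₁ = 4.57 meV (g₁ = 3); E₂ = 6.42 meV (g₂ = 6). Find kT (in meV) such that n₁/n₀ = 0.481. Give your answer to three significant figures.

20.7 meV

n₁/n₀ = (g₁/g₀) exp[−(E₁−E₀)/kT] = 0.481.
⇒ (E₁−E₀)/kT = ln((3/5)/0.481) = ln(1.2474) = 0.22106.
kT = 4.57 meV / 0.22106 = 20.7 meV.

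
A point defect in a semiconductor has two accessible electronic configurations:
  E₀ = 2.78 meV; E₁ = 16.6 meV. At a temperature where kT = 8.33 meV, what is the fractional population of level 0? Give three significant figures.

0.840

Eᵢ/kT = 0.33373, 1.9928.
Z = Σ e^(−Eᵢ/kT) = e^(−0.33373) + e^(−1.9928) = 0.71625 + 0.13631 = 0.85256.
P₀ = e^(−E₀/kT) / Z = 0.71625/0.85256 = 0.840.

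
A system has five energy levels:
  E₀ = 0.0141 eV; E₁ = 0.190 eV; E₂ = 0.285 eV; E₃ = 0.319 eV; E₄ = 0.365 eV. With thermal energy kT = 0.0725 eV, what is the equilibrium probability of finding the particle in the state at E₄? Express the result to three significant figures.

Eᵢ/kT = 0.19448, 2.6207, 3.9310, 4.4000, 5.0345.
Z = Σ e^(−Eᵢ/kT) = e^(−0.19448) + e^(−2.6207) + e^(−3.9310) + e^(−4.4000) + e^(−5.0345) = 0.82326 + 0.072752 + 0.019624 + 0.012277 + 0.0065095 = 0.93442.
P₄ = e^(−E₄/kT) / Z = 0.0065095/0.93442 = 0.00697.

0.00697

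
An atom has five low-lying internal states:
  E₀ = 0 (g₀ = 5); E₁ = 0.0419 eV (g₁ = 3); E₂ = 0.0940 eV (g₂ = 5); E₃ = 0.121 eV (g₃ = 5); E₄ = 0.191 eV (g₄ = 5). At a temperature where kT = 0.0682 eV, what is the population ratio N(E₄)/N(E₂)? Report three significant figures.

n₄/n₂ = (g₄/g₂) exp[−(E₄−E₂)/kT] = (5/5) × exp(−(0.0970 eV)/(0.0682 eV)) = (5/5) × exp(-1.4223) = 0.241.

0.241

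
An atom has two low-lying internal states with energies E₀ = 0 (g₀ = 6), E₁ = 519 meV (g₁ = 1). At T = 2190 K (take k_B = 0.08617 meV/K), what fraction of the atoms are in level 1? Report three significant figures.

k_BT = 0.08617 × 2190 K = 188.71 meV.
Eᵢ/kT = 0, 2.7503.
Z = Σ gᵢe^(−Eᵢ/kT) = 6·e^(−0) + 1·e^(−2.7503) = 6.0000 + 0.063909 = 6.0639.
P₁ = g₁ e^(−E₁/kT) / Z = 0.063909/6.0639 = 0.0105.

0.0105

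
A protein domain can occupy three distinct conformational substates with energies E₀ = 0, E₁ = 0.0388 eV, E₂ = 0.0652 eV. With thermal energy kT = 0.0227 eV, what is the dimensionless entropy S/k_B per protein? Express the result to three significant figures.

Eᵢ/kT = 0, 1.7093, 2.8722.
Z = Σ e^(−Eᵢ/kT) = e^(−0) + e^(−1.7093) + e^(−2.8722) = 1.0000 + 0.18099 + 0.056574 = 1.2376.
⟨E⟩ = Σ EᵢPᵢ = 0.0086547 eV.
S/k_B = ln Z + ⟨E⟩/kT = ln(1.2376) + 0.0086547/0.0227 = 0.21317 + 0.38126 = 0.594.

0.594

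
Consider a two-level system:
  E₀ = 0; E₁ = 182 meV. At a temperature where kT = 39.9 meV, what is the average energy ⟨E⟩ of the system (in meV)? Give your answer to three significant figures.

1.88 meV

Eᵢ/kT = 0, 4.5614.
Z = Σ e^(−Eᵢ/kT) = e^(−0) + e^(−4.5614) = 1.0000 + 0.010447 = 1.0104.
⟨E⟩ = Σ Eᵢ e^(−Eᵢ/kT) / Z = (0·1.0000 + 182·0.010447) / 1.0104 = 1.88 meV.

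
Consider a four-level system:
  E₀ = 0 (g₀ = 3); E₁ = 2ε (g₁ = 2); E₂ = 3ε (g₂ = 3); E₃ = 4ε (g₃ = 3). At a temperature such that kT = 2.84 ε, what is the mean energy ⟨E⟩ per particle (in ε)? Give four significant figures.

1.395 ε

Eᵢ/kT = 0, 0.704225, 1.05634, 1.40845.
Z = Σ gᵢe^(−Eᵢ/kT) = 3·e^(−0) + 2·e^(−0.704225) + 3·e^(−1.05634) + 3·e^(−1.40845) = 3.00000 + 0.988983 + 1.04318 + 0.733566 = 5.76573.
⟨E⟩ = Σ Eᵢ gᵢe^(−Eᵢ/kT) / Z = (0·3.00000 + 2·0.988983 + 3·1.04318 + 4·0.733566) / 5.76573 = 1.395 ε.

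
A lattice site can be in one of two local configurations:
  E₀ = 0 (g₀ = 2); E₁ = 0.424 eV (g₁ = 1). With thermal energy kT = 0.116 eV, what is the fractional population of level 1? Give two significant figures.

Eᵢ/kT = 0, 3.655.
Z = Σ gᵢe^(−Eᵢ/kT) = 2·e^(−0) + 1·e^(−3.655) = 2.000 + 0.02586 = 2.026.
P₁ = g₁ e^(−E₁/kT) / Z = 0.02586/2.026 = 0.013.

0.013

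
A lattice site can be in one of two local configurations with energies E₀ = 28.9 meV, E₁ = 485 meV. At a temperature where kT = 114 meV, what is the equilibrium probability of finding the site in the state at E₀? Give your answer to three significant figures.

0.982

Eᵢ/kT = 0.25351, 4.2544.
Z = Σ e^(−Eᵢ/kT) = e^(−0.25351) + e^(−4.2544) = 0.77607 + 0.014202 = 0.79027.
P₀ = e^(−E₀/kT) / Z = 0.77607/0.79027 = 0.982.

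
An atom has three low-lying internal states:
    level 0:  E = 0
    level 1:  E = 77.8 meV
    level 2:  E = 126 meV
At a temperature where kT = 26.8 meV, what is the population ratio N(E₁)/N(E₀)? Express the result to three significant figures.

0.0549

n₁/n₀ = exp[−(E₁−E₀)/kT] = exp(−(77.8 meV)/(26.8 meV)) = exp(-2.9030) = 0.0549.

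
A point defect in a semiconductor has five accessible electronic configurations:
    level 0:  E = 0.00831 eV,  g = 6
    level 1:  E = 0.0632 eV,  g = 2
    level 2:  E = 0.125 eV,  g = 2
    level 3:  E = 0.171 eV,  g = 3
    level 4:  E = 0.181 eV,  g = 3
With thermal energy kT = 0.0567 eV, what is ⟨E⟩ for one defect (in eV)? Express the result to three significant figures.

Eᵢ/kT = 0.14656, 1.1146, 2.2046, 3.0159, 3.1922.
Z = Σ gᵢe^(−Eᵢ/kT) = 6·e^(−0.14656) + 2·e^(−1.1146) + 2·e^(−2.2046) + 3·e^(−3.0159) + 3·e^(−3.1922) = 5.1820 + 0.65609 + 0.22059 + 0.14701 + 0.12324 = 6.3289.
⟨E⟩ = Σ Eᵢ gᵢe^(−Eᵢ/kT) / Z = (0.00831·5.1820 + 0.0632·0.65609 + 0.125·0.22059 + 0.171·0.14701 + 0.181·0.12324) / 6.3289 = 0.0252 eV.

0.0252 eV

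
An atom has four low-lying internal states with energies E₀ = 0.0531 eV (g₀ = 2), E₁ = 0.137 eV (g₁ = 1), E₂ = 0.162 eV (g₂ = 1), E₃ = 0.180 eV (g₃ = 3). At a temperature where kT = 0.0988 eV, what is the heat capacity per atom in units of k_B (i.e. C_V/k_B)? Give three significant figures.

0.330

Eᵢ/kT = 0.53745, 1.3866, 1.6397, 1.8219.
Z = Σ gᵢe^(−Eᵢ/kT) = 2·e^(−0.53745) + 1·e^(−1.3866) + 1·e^(−1.6397) + 3·e^(−1.8219) = 1.1685 + 0.24992 + 0.19404 + 0.48515 = 2.0976.
⟨E⟩ = 0.10252 eV, ⟨E²⟩ = 0.013728 eV².
C_V/k_B = (⟨E²⟩ − ⟨E⟩²)/(kT)² = (0.013728 − 0.010510)/0.0097614 = 0.330.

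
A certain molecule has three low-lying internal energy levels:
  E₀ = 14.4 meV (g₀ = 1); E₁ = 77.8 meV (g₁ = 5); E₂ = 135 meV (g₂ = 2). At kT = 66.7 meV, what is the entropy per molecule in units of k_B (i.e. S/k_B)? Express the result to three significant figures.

Eᵢ/kT = 0.21589, 1.1664, 2.0240.
Z = Σ gᵢe^(−Eᵢ/kT) = 1·e^(−0.21589) + 5·e^(−1.1664) + 2·e^(−2.0240) = 0.80582 + 1.5574 + 0.26425 = 2.6275.
⟨E⟩ = Σ EᵢPᵢ = 64.108 meV.
S/k_B = ln Z + ⟨E⟩/kT = ln(2.6275) + 64.108/66.7 = 0.96603 + 0.96114 = 1.93.

1.93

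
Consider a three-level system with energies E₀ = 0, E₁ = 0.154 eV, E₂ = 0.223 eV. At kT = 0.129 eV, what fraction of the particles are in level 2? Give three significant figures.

0.120

Eᵢ/kT = 0, 1.1938, 1.7287.
Z = Σ e^(−Eᵢ/kT) = e^(−0) + e^(−1.1938) + e^(−1.7287) = 1.0000 + 0.30307 + 0.17752 = 1.4806.
P₂ = e^(−E₂/kT) / Z = 0.17752/1.4806 = 0.120.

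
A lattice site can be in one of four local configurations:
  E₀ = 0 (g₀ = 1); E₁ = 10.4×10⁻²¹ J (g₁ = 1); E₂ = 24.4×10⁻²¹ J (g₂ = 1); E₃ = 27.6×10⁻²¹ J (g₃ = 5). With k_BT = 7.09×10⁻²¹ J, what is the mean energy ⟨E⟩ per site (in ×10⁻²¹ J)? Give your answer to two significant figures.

4.4 ×10⁻²¹ J

Eᵢ/kT = 0, 1.467, 3.441, 3.893.
Z = Σ gᵢe^(−Eᵢ/kT) = 1·e^(−0) + 1·e^(−1.467) + 1·e^(−3.441) + 5·e^(−3.893) = 1.000 + 0.2306 + 0.03203 + 0.1019 = 1.365.
⟨E⟩ = Σ Eᵢ gᵢe^(−Eᵢ/kT) / Z = (0·1.000 + 10.4·0.2306 + 24.4·0.03203 + 27.6·0.1019) / 1.365 = 4.4 ×10⁻²¹ J.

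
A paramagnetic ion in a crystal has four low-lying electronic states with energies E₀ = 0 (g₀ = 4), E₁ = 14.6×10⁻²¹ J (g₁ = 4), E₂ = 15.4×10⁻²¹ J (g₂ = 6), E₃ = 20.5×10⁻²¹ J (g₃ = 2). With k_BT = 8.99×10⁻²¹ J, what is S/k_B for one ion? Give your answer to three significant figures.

2.40

Eᵢ/kT = 0, 1.6240, 1.7130, 2.2803.
Z = Σ gᵢe^(−Eᵢ/kT) = 4·e^(−0) + 4·e^(−1.6240) + 6·e^(−1.7130) + 2·e^(−2.2803) = 4.0000 + 0.78843 + 1.0819 + 0.20451 = 6.0748.
⟨E⟩ = Σ EᵢPᵢ = 5.3277 ×10⁻²¹ J.
S/k_B = ln Z + ⟨E⟩/kT = ln(6.0748) + 5.3277/8.99 = 1.8041 + 0.59263 = 2.40.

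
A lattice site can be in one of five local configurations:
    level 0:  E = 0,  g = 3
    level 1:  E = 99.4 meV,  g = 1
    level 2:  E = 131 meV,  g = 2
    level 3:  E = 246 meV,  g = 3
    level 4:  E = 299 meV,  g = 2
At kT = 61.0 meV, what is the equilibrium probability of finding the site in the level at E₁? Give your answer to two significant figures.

0.056

Eᵢ/kT = 0, 1.630, 2.148, 4.033, 4.902.
Z = Σ gᵢe^(−Eᵢ/kT) = 3·e^(−0) + 1·e^(−1.630) + 2·e^(−2.148) + 3·e^(−4.033) + 2·e^(−4.902) = 3.000 + 0.1959 + 0.2334 + 0.05316 + 0.01486 = 3.497.
P₁ = g₁ e^(−E₁/kT) / Z = 0.1959/3.497 = 0.056.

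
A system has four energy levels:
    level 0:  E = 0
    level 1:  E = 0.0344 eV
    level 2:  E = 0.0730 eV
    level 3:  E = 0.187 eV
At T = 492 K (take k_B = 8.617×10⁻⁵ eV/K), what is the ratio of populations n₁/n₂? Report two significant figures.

2.5

k_BT = 8.617×10⁻⁵ × 492 K = 0.04240 eV.
n₁/n₂ = exp[−(E₁−E₂)/kT] = exp(−(-0.0386 eV)/(0.04240 eV)) = exp(0.9104) = 2.5.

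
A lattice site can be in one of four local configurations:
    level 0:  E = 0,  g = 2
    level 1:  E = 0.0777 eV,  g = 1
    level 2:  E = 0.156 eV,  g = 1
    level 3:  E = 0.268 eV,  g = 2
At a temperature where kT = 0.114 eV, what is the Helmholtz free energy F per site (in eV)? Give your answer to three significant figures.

-0.123 eV

Eᵢ/kT = 0, 0.68158, 1.3684, 2.3509.
Z = Σ gᵢe^(−Eᵢ/kT) = 2·e^(−0) + 1·e^(−0.68158) + 1·e^(−1.3684) + 2·e^(−2.3509) = 2.0000 + 0.50582 + 0.25451 + 0.19057 = 2.9509.
F = −kT ln Z = −0.114 × ln(2.9509) = −0.114 × 1.0821 = -0.123 eV.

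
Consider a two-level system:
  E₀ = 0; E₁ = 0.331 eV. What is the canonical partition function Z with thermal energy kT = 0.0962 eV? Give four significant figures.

Z = 1.032

Eᵢ/kT = 0, 3.44075.
Z = Σ e^(−Eᵢ/kT) = e^(−0) + e^(−3.44075) = 1.00000 + 0.0320406 = 1.03204.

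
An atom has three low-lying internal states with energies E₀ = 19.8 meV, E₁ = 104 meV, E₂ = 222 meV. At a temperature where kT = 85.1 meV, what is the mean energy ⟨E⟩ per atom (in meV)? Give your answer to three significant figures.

54.0 meV

Eᵢ/kT = 0.23267, 1.2221, 2.6087.
Z = Σ e^(−Eᵢ/kT) = e^(−0.23267) + e^(−1.2221) + e^(−2.6087) = 0.79242 + 0.29461 + 0.073630 = 1.1607.
⟨E⟩ = Σ Eᵢ e^(−Eᵢ/kT) / Z = (19.8·0.79242 + 104·0.29461 + 222·0.073630) / 1.1607 = 54.0 meV.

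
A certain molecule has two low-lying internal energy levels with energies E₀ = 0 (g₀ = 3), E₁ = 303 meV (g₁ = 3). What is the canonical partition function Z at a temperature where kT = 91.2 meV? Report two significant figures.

Z = 3.1

Eᵢ/kT = 0, 3.322.
Z = Σ gᵢe^(−Eᵢ/kT) = 3·e^(−0) + 3·e^(−3.322) = 3.000 + 0.1082 = 3.108.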